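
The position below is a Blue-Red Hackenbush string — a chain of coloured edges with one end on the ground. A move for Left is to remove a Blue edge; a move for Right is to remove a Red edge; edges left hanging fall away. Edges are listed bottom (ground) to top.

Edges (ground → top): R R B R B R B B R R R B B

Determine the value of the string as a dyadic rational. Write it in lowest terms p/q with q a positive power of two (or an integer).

Recurse on prefixes of the 13-edge string R R B R B R B B R R R B B:
1 of 13 · R · max L −∞ · min R 0 = -1
2 of 13 · RR · max L −∞ · min R -1 = -2
3 of 13 · RRB · max L -2 · min R -1 = -3/2
4 of 13 · RRBR · max L -2 · min R -3/2 = -7/4
5 of 13 · RRBRB · max L -7/4 · min R -3/2 = -13/8
6 of 13 · RRBRBR · max L -7/4 · min R -13/8 = -27/16
7 of 13 · RRBRBRB · max L -27/16 · min R -13/8 = -53/32
8 of 13 · RRBRBRBB · max L -53/32 · min R -13/8 = -105/64
9 of 13 · RRBRBRBBR · max L -53/32 · min R -105/64 = -211/128
10 of 13 · RRBRBRBBRR · max L -53/32 · min R -211/128 = -423/256
11 of 13 · RRBRBRBBRRR · max L -53/32 · min R -423/256 = -847/512
12 of 13 · RRBRBRBBRRRB · max L -847/512 · min R -423/256 = -1693/1024
13 of 13 · RRBRBRBBRRRBB · max L -1693/1024 · min R -423/256 = -3385/2048

-3385/2048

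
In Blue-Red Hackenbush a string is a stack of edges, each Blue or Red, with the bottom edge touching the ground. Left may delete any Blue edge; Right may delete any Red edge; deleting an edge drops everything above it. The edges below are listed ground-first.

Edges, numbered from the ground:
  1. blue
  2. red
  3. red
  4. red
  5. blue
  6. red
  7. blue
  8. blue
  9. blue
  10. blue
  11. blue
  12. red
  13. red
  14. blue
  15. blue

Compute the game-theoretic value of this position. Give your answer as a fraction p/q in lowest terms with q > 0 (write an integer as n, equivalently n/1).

3047/16384

Build g(s[:k]) for k = 1..15, string s = blue red red red blue red blue blue blue blue blue red red blue blue.
1 of 15 · b · max L 0 · min R +∞ gives 1
2 of 15 · br · max L 0 · min R 1 gives 1/2
3 of 15 · brr · max L 0 · min R 1/2 gives 1/4
4 of 15 · brrr · max L 0 · min R 1/4 gives 1/8
5 of 15 · brrrb · max L 1/8 · min R 1/4 gives 3/16
6 of 15 · brrrbr · max L 1/8 · min R 3/16 gives 5/32
7 of 15 · brrrbrb · max L 5/32 · min R 3/16 gives 11/64
8 of 15 · brrrbrbb · max L 11/64 · min R 3/16 gives 23/128
9 of 15 · brrrbrbbb · max L 23/128 · min R 3/16 gives 47/256
10 of 15 · brrrbrbbbb · max L 47/256 · min R 3/16 gives 95/512
11 of 15 · brrrbrbbbbb · max L 95/512 · min R 3/16 gives 191/1024
12 of 15 · brrrbrbbbbbr · max L 95/512 · min R 191/1024 gives 381/2048
13 of 15 · brrrbrbbbbbrr · max L 95/512 · min R 381/2048 gives 761/4096
14 of 15 · brrrbrbbbbbrrb · max L 761/4096 · min R 381/2048 gives 1523/8192
15 of 15 · brrrbrbbbbbrrbb · max L 1523/8192 · min R 381/2048 gives 3047/16384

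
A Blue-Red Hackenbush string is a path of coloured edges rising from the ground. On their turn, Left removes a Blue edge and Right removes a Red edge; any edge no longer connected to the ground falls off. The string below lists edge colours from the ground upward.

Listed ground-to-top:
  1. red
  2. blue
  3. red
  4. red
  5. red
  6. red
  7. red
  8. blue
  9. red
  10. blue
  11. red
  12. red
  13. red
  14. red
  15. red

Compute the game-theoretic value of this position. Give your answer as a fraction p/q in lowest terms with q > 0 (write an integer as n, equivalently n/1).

Prefix values for red blue red red red red red blue red blue red red red red red via {L|R} + simplicity:
edge 1 of 15 (red): {  | 0 } = -1
edge 2 of 15 (blue): { -1 | 0 } = -1/2
edge 3 of 15 (red): { -1 | -1/2 0 } = -3/4
edge 4 of 15 (red): { -1 | -3/4 -1/2 0 } = -7/8
edge 5 of 15 (red): { -1 | -7/8 -3/4 -1/2 0 } = -15/16
edge 6 of 15 (red): { -1 | -15/16 -7/8 -3/4 -1/2 0 } = -31/32
edge 7 of 15 (red): { -1 | -31/32 -15/16 -7/8 -3/4 -1/2 0 } = -63/64
edge 8 of 15 (blue): { -1 -63/64 | -31/32 -15/16 -7/8 -3/4 -1/2 0 } = -125/128
edge 9 of 15 (red): { -1 -63/64 | -125/128 -31/32 -15/16 -7/8 -3/4 -1/2 0 } = -251/256
edge 10 of 15 (blue): { -1 -63/64 -251/256 | -125/128 -31/32 -15/16 -7/8 -3/4 -1/2 0 } = -501/512
edge 11 of 15 (red): { -1 -63/64 -251/256 | -501/512 -125/128 -31/32 -15/16 -7/8 -3/4 -1/2 0 } = -1003/1024
edge 12 of 15 (red): { -1 -63/64 -251/256 | -1003/1024 -501/512 -125/128 -31/32 -15/16 -7/8 -3/4 -1/2 0 } = -2007/2048
edge 13 of 15 (red): { -1 -63/64 -251/256 | -2007/2048 -1003/1024 -501/512 -125/128 -31/32 -15/16 -7/8 -3/4 -1/2 0 } = -4015/4096
edge 14 of 15 (red): { -1 -63/64 -251/256 | -4015/4096 -2007/2048 -1003/1024 -501/512 -125/128 -31/32 -15/16 -7/8 -3/4 -1/2 0 } = -8031/8192
edge 15 of 15 (red): { -1 -63/64 -251/256 | -8031/8192 -4015/4096 -2007/2048 -1003/1024 -501/512 -125/128 -31/32 -15/16 -7/8 -3/4 -1/2 0 } = -16063/16384

-16063/16384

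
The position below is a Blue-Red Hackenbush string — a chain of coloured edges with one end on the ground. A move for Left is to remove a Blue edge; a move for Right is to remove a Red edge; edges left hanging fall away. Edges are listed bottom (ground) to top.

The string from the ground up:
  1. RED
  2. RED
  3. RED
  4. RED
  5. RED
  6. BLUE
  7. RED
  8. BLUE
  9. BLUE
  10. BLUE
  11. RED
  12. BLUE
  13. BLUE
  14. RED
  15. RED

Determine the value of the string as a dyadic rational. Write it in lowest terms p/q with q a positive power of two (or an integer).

-4647/1024

step 1: add RED to get R; options L={ none } R={ 0 } so -1
step 2: add RED to get RR; options L={ none } R={ -1,0 } so -2
step 3: add RED to get RRR; options L={ none } R={ -2,-1,0 } so -3
step 4: add RED to get RRRR; options L={ none } R={ -3,-2,-1,0 } so -4
step 5: add RED to get RRRRR; options L={ none } R={ -4,-3,-2,-1,0 } so -5
step 6: add BLUE to get RRRRRB; options L={ -5 } R={ -4,-3,-2,-1,0 } so -9/2
step 7: add RED to get RRRRRBR; options L={ -5 } R={ -9/2,-4,-3,-2,-1,0 } so -19/4
step 8: add BLUE to get RRRRRBRB; options L={ -5,-19/4 } R={ -9/2,-4,-3,-2,-1,0 } so -37/8
step 9: add BLUE to get RRRRRBRBB; options L={ -5,-19/4,-37/8 } R={ -9/2,-4,-3,-2,-1,0 } so -73/16
step 10: add BLUE to get RRRRRBRBBB; options L={ -5,-19/4,-37/8,-73/16 } R={ -9/2,-4,-3,-2,-1,0 } so -145/32
step 11: add RED to get RRRRRBRBBBR; options L={ -5,-19/4,-37/8,-73/16 } R={ -145/32,-9/2,-4,-3,-2,-1,0 } so -291/64
step 12: add BLUE to get RRRRRBRBBBRB; options L={ -5,-19/4,-37/8,-73/16,-291/64 } R={ -145/32,-9/2,-4,-3,-2,-1,0 } so -581/128
step 13: add BLUE to get RRRRRBRBBBRBB; options L={ -5,-19/4,-37/8,-73/16,-291/64,-581/128 } R={ -145/32,-9/2,-4,-3,-2,-1,0 } so -1161/256
step 14: add RED to get RRRRRBRBBBRBBR; options L={ -5,-19/4,-37/8,-73/16,-291/64,-581/128 } R={ -1161/256,-145/32,-9/2,-4,-3,-2,-1,0 } so -2323/512
step 15: add RED to get RRRRRBRBBBRBBRR; options L={ -5,-19/4,-37/8,-73/16,-291/64,-581/128 } R={ -2323/512,-1161/256,-145/32,-9/2,-4,-3,-2,-1,0 } so -4647/1024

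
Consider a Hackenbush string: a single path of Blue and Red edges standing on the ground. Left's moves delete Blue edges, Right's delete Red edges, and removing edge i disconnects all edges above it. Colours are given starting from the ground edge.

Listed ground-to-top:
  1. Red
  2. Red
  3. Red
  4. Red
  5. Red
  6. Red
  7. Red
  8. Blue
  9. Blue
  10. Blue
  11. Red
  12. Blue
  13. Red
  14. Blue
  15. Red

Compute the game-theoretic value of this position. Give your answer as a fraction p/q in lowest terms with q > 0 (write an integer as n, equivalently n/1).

-1579/256

Prefix values for Red Red Red Red Red Red Red Blue Blue Blue Red Blue Red Blue Red via {L|R} + simplicity:
R: Left { ∅ }, Right { 0 } so simplest -1
RR: Left { ∅ }, Right { -1 0 } so simplest -2
RRR: Left { ∅ }, Right { -2 -1 0 } so simplest -3
RRRR: Left { ∅ }, Right { -3 -2 -1 0 } so simplest -4
RRRRR: Left { ∅ }, Right { -4 -3 -2 -1 0 } so simplest -5
RRRRRR: Left { ∅ }, Right { -5 -4 -3 -2 -1 0 } so simplest -6
RRRRRRR: Left { ∅ }, Right { -6 -5 -4 -3 -2 -1 0 } so simplest -7
RRRRRRRB: Left { -7 }, Right { -6 -5 -4 -3 -2 -1 0 } so simplest -13/2
RRRRRRRBB: Left { -7 -13/2 }, Right { -6 -5 -4 -3 -2 -1 0 } so simplest -25/4
RRRRRRRBBB: Left { -7 -13/2 -25/4 }, Right { -6 -5 -4 -3 -2 -1 0 } so simplest -49/8
RRRRRRRBBBR: Left { -7 -13/2 -25/4 }, Right { -49/8 -6 -5 -4 -3 -2 -1 0 } so simplest -99/16
RRRRRRRBBBRB: Left { -7 -13/2 -25/4 -99/16 }, Right { -49/8 -6 -5 -4 -3 -2 -1 0 } so simplest -197/32
RRRRRRRBBBRBR: Left { -7 -13/2 -25/4 -99/16 }, Right { -197/32 -49/8 -6 -5 -4 -3 -2 -1 0 } so simplest -395/64
RRRRRRRBBBRBRB: Left { -7 -13/2 -25/4 -99/16 -395/64 }, Right { -197/32 -49/8 -6 -5 -4 -3 -2 -1 0 } so simplest -789/128
RRRRRRRBBBRBRBR: Left { -7 -13/2 -25/4 -99/16 -395/64 }, Right { -789/128 -197/32 -49/8 -6 -5 -4 -3 -2 -1 0 } so simplest -1579/256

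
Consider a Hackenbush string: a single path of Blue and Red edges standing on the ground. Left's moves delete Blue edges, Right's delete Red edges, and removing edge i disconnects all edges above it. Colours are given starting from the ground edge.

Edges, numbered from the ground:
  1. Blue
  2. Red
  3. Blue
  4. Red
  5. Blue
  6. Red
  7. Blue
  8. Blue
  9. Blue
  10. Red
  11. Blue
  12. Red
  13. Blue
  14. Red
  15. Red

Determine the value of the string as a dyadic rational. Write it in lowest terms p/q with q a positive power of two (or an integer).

11177/16384

Recurse on prefixes of the 15-edge string Blue Red Blue Red Blue Red Blue Blue Blue Red Blue Red Blue Red Red:
edge 1 of 15 (Blue): { 0 |  } gives 1
edge 2 of 15 (Red): { 0 | 1 } gives 1/2
edge 3 of 15 (Blue): { 0,1/2 | 1 } gives 3/4
edge 4 of 15 (Red): { 0,1/2 | 3/4,1 } gives 5/8
edge 5 of 15 (Blue): { 0,1/2,5/8 | 3/4,1 } gives 11/16
edge 6 of 15 (Red): { 0,1/2,5/8 | 11/16,3/4,1 } gives 21/32
edge 7 of 15 (Blue): { 0,1/2,5/8,21/32 | 11/16,3/4,1 } gives 43/64
edge 8 of 15 (Blue): { 0,1/2,5/8,21/32,43/64 | 11/16,3/4,1 } gives 87/128
edge 9 of 15 (Blue): { 0,1/2,5/8,21/32,43/64,87/128 | 11/16,3/4,1 } gives 175/256
edge 10 of 15 (Red): { 0,1/2,5/8,21/32,43/64,87/128 | 175/256,11/16,3/4,1 } gives 349/512
edge 11 of 15 (Blue): { 0,1/2,5/8,21/32,43/64,87/128,349/512 | 175/256,11/16,3/4,1 } gives 699/1024
edge 12 of 15 (Red): { 0,1/2,5/8,21/32,43/64,87/128,349/512 | 699/1024,175/256,11/16,3/4,1 } gives 1397/2048
edge 13 of 15 (Blue): { 0,1/2,5/8,21/32,43/64,87/128,349/512,1397/2048 | 699/1024,175/256,11/16,3/4,1 } gives 2795/4096
edge 14 of 15 (Red): { 0,1/2,5/8,21/32,43/64,87/128,349/512,1397/2048 | 2795/4096,699/1024,175/256,11/16,3/4,1 } gives 5589/8192
edge 15 of 15 (Red): { 0,1/2,5/8,21/32,43/64,87/128,349/512,1397/2048 | 5589/8192,2795/4096,699/1024,175/256,11/16,3/4,1 } gives 11177/16384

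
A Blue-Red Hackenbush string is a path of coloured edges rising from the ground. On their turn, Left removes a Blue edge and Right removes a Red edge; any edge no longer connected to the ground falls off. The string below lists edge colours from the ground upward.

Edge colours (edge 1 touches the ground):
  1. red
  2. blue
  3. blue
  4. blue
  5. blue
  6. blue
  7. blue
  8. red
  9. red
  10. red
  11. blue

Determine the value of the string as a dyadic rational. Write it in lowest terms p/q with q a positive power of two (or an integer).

-29/1024

edge 1 of 11 (red): { — | 0 } → -1
edge 2 of 11 (blue): { -1 | 0 } → -1/2
edge 3 of 11 (blue): { -1,-1/2 | 0 } → -1/4
edge 4 of 11 (blue): { -1,-1/2,-1/4 | 0 } → -1/8
edge 5 of 11 (blue): { -1,-1/2,-1/4,-1/8 | 0 } → -1/16
edge 6 of 11 (blue): { -1,-1/2,-1/4,-1/8,-1/16 | 0 } → -1/32
edge 7 of 11 (blue): { -1,-1/2,-1/4,-1/8,-1/16,-1/32 | 0 } → -1/64
edge 8 of 11 (red): { -1,-1/2,-1/4,-1/8,-1/16,-1/32 | -1/64,0 } → -3/128
edge 9 of 11 (red): { -1,-1/2,-1/4,-1/8,-1/16,-1/32 | -3/128,-1/64,0 } → -7/256
edge 10 of 11 (red): { -1,-1/2,-1/4,-1/8,-1/16,-1/32 | -7/256,-3/128,-1/64,0 } → -15/512
edge 11 of 11 (blue): { -1,-1/2,-1/4,-1/8,-1/16,-1/32,-15/512 | -7/256,-3/128,-1/64,0 } → -29/1024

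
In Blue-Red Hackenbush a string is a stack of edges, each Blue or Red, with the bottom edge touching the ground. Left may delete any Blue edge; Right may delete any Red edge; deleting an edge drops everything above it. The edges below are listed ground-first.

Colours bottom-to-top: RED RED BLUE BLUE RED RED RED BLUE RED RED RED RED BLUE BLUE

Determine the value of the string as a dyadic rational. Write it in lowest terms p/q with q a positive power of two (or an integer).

Recurse on prefixes of the 14-edge string RED RED BLUE BLUE RED RED RED BLUE RED RED RED RED BLUE BLUE:
1 of 14 · R · max L −∞ · min R 0 => -1
2 of 14 · RR · max L −∞ · min R -1 => -2
3 of 14 · RRB · max L -2 · min R -1 => -3/2
4 of 14 · RRBB · max L -3/2 · min R -1 => -5/4
5 of 14 · RRBBR · max L -3/2 · min R -5/4 => -11/8
6 of 14 · RRBBRR · max L -3/2 · min R -11/8 => -23/16
7 of 14 · RRBBRRR · max L -3/2 · min R -23/16 => -47/32
8 of 14 · RRBBRRRB · max L -47/32 · min R -23/16 => -93/64
9 of 14 · RRBBRRRBR · max L -47/32 · min R -93/64 => -187/128
10 of 14 · RRBBRRRBRR · max L -47/32 · min R -187/128 => -375/256
11 of 14 · RRBBRRRBRRR · max L -47/32 · min R -375/256 => -751/512
12 of 14 · RRBBRRRBRRRR · max L -47/32 · min R -751/512 => -1503/1024
13 of 14 · RRBBRRRBRRRRB · max L -1503/1024 · min R -751/512 => -3005/2048
14 of 14 · RRBBRRRBRRRRBB · max L -3005/2048 · min R -751/512 => -6009/4096

-6009/4096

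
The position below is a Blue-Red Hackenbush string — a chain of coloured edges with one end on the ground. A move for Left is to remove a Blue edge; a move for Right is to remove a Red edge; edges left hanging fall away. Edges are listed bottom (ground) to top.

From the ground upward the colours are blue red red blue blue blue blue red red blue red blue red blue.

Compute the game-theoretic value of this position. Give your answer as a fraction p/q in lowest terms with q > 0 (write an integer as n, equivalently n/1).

3883/8192

Recurse on prefixes of the 14-edge string blue red red blue blue blue blue red red blue red blue red blue:
v(b) = { 0 | ∅ } ⇒ 1
v(br) = { 0 | 1 } ⇒ 1/2
v(brr) = { 0 | 1/2; 1 } ⇒ 1/4
v(brrb) = { 0; 1/4 | 1/2; 1 } ⇒ 3/8
v(brrbb) = { 0; 1/4; 3/8 | 1/2; 1 } ⇒ 7/16
v(brrbbb) = { 0; 1/4; 3/8; 7/16 | 1/2; 1 } ⇒ 15/32
v(brrbbbb) = { 0; 1/4; 3/8; 7/16; 15/32 | 1/2; 1 } ⇒ 31/64
v(brrbbbbr) = { 0; 1/4; 3/8; 7/16; 15/32 | 31/64; 1/2; 1 } ⇒ 61/128
v(brrbbbbrr) = { 0; 1/4; 3/8; 7/16; 15/32 | 61/128; 31/64; 1/2; 1 } ⇒ 121/256
v(brrbbbbrrb) = { 0; 1/4; 3/8; 7/16; 15/32; 121/256 | 61/128; 31/64; 1/2; 1 } ⇒ 243/512
v(brrbbbbrrbr) = { 0; 1/4; 3/8; 7/16; 15/32; 121/256 | 243/512; 61/128; 31/64; 1/2; 1 } ⇒ 485/1024
v(brrbbbbrrbrb) = { 0; 1/4; 3/8; 7/16; 15/32; 121/256; 485/1024 | 243/512; 61/128; 31/64; 1/2; 1 } ⇒ 971/2048
v(brrbbbbrrbrbr) = { 0; 1/4; 3/8; 7/16; 15/32; 121/256; 485/1024 | 971/2048; 243/512; 61/128; 31/64; 1/2; 1 } ⇒ 1941/4096
v(brrbbbbrrbrbrb) = { 0; 1/4; 3/8; 7/16; 15/32; 121/256; 485/1024; 1941/4096 | 971/2048; 243/512; 61/128; 31/64; 1/2; 1 } ⇒ 3883/8192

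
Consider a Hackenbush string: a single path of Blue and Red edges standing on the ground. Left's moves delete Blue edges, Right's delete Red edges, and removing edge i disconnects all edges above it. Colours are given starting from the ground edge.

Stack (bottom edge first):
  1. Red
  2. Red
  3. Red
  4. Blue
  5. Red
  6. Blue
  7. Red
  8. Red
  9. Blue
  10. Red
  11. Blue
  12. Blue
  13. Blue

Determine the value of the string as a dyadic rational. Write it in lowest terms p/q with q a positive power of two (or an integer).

-2769/1024

v_1 [R]  L=[·]  R=[0]  = -1
v_2 [RR]  L=[·]  R=[-1; 0]  = -2
v_3 [RRR]  L=[·]  R=[-2; -1; 0]  = -3
v_4 [RRRB]  L=[-3]  R=[-2; -1; 0]  = -5/2
v_5 [RRRBR]  L=[-3]  R=[-5/2; -2; -1; 0]  = -11/4
v_6 [RRRBRB]  L=[-3; -11/4]  R=[-5/2; -2; -1; 0]  = -21/8
v_7 [RRRBRBR]  L=[-3; -11/4]  R=[-21/8; -5/2; -2; -1; 0]  = -43/16
v_8 [RRRBRBRR]  L=[-3; -11/4]  R=[-43/16; -21/8; -5/2; -2; -1; 0]  = -87/32
v_9 [RRRBRBRRB]  L=[-3; -11/4; -87/32]  R=[-43/16; -21/8; -5/2; -2; -1; 0]  = -173/64
v_10 [RRRBRBRRBR]  L=[-3; -11/4; -87/32]  R=[-173/64; -43/16; -21/8; -5/2; -2; -1; 0]  = -347/128
v_11 [RRRBRBRRBRB]  L=[-3; -11/4; -87/32; -347/128]  R=[-173/64; -43/16; -21/8; -5/2; -2; -1; 0]  = -693/256
v_12 [RRRBRBRRBRBB]  L=[-3; -11/4; -87/32; -347/128; -693/256]  R=[-173/64; -43/16; -21/8; -5/2; -2; -1; 0]  = -1385/512
v_13 [RRRBRBRRBRBBB]  L=[-3; -11/4; -87/32; -347/128; -693/256; -1385/512]  R=[-173/64; -43/16; -21/8; -5/2; -2; -1; 0]  = -2769/1024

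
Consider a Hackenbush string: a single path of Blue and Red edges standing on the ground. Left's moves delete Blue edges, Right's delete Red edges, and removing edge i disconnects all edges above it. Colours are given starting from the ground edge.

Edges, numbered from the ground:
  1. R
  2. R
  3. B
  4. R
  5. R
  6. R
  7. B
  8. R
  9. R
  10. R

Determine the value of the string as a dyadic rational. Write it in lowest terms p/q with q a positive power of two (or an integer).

Build g(s[:k]) for k = 1..10, string s = R R B R R R B R R R.
g(R) = { — | 0 } → -1
g(RR) = { — | -1, 0 } → -2
g(RRB) = { -2 | -1, 0 } → -3/2
g(RRBR) = { -2 | -3/2, -1, 0 } → -7/4
g(RRBRR) = { -2 | -7/4, -3/2, -1, 0 } → -15/8
g(RRBRRR) = { -2 | -15/8, -7/4, -3/2, -1, 0 } → -31/16
g(RRBRRRB) = { -2, -31/16 | -15/8, -7/4, -3/2, -1, 0 } → -61/32
g(RRBRRRBR) = { -2, -31/16 | -61/32, -15/8, -7/4, -3/2, -1, 0 } → -123/64
g(RRBRRRBRR) = { -2, -31/16 | -123/64, -61/32, -15/8, -7/4, -3/2, -1, 0 } → -247/128
g(RRBRRRBRRR) = { -2, -31/16 | -247/128, -123/64, -61/32, -15/8, -7/4, -3/2, -1, 0 } → -495/256

-495/256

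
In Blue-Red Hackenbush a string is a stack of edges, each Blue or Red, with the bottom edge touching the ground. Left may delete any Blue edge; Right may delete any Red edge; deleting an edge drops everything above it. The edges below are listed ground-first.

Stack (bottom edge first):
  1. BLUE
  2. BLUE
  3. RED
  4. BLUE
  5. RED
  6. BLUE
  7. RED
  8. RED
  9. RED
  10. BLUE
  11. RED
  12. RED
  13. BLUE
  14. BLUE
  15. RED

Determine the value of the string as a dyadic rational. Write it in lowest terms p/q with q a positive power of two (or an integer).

step 1: add BLUE to get B; options L={ 0 } R={ — } — 1
step 2: add BLUE to get BB; options L={ 0, 1 } R={ — } — 2
step 3: add RED to get BBR; options L={ 0, 1 } R={ 2 } — 3/2
step 4: add BLUE to get BBRB; options L={ 0, 1, 3/2 } R={ 2 } — 7/4
step 5: add RED to get BBRBR; options L={ 0, 1, 3/2 } R={ 7/4, 2 } — 13/8
step 6: add BLUE to get BBRBRB; options L={ 0, 1, 3/2, 13/8 } R={ 7/4, 2 } — 27/16
step 7: add RED to get BBRBRBR; options L={ 0, 1, 3/2, 13/8 } R={ 27/16, 7/4, 2 } — 53/32
step 8: add RED to get BBRBRBRR; options L={ 0, 1, 3/2, 13/8 } R={ 53/32, 27/16, 7/4, 2 } — 105/64
step 9: add RED to get BBRBRBRRR; options L={ 0, 1, 3/2, 13/8 } R={ 105/64, 53/32, 27/16, 7/4, 2 } — 209/128
step 10: add BLUE to get BBRBRBRRRB; options L={ 0, 1, 3/2, 13/8, 209/128 } R={ 105/64, 53/32, 27/16, 7/4, 2 } — 419/256
step 11: add RED to get BBRBRBRRRBR; options L={ 0, 1, 3/2, 13/8, 209/128 } R={ 419/256, 105/64, 53/32, 27/16, 7/4, 2 } — 837/512
step 12: add RED to get BBRBRBRRRBRR; options L={ 0, 1, 3/2, 13/8, 209/128 } R={ 837/512, 419/256, 105/64, 53/32, 27/16, 7/4, 2 } — 1673/1024
step 13: add BLUE to get BBRBRBRRRBRRB; options L={ 0, 1, 3/2, 13/8, 209/128, 1673/1024 } R={ 837/512, 419/256, 105/64, 53/32, 27/16, 7/4, 2 } — 3347/2048
step 14: add BLUE to get BBRBRBRRRBRRBB; options L={ 0, 1, 3/2, 13/8, 209/128, 1673/1024, 3347/2048 } R={ 837/512, 419/256, 105/64, 53/32, 27/16, 7/4, 2 } — 6695/4096
step 15: add RED to get BBRBRBRRRBRRBBR; options L={ 0, 1, 3/2, 13/8, 209/128, 1673/1024, 3347/2048 } R={ 6695/4096, 837/512, 419/256, 105/64, 53/32, 27/16, 7/4, 2 } — 13389/8192

13389/8192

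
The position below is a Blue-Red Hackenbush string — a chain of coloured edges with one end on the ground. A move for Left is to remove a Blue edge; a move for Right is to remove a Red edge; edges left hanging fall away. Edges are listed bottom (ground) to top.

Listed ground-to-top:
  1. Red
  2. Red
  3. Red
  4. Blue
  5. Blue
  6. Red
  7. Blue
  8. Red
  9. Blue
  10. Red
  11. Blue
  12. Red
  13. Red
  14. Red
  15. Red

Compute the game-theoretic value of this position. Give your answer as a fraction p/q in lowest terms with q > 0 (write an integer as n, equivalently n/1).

Prefix values for Red Red Red Blue Blue Red Blue Red Blue Red Blue Red Red Red Red via {L|R} + simplicity:
R: Left { · }, Right { 0 } gives simplest -1
RR: Left { · }, Right { -1, 0 } gives simplest -2
RRR: Left { · }, Right { -2, -1, 0 } gives simplest -3
RRRB: Left { -3 }, Right { -2, -1, 0 } gives simplest -5/2
RRRBB: Left { -3, -5/2 }, Right { -2, -1, 0 } gives simplest -9/4
RRRBBR: Left { -3, -5/2 }, Right { -9/4, -2, -1, 0 } gives simplest -19/8
RRRBBRB: Left { -3, -5/2, -19/8 }, Right { -9/4, -2, -1, 0 } gives simplest -37/16
RRRBBRBR: Left { -3, -5/2, -19/8 }, Right { -37/16, -9/4, -2, -1, 0 } gives simplest -75/32
RRRBBRBRB: Left { -3, -5/2, -19/8, -75/32 }, Right { -37/16, -9/4, -2, -1, 0 } gives simplest -149/64
RRRBBRBRBR: Left { -3, -5/2, -19/8, -75/32 }, Right { -149/64, -37/16, -9/4, -2, -1, 0 } gives simplest -299/128
RRRBBRBRBRB: Left { -3, -5/2, -19/8, -75/32, -299/128 }, Right { -149/64, -37/16, -9/4, -2, -1, 0 } gives simplest -597/256
RRRBBRBRBRBR: Left { -3, -5/2, -19/8, -75/32, -299/128 }, Right { -597/256, -149/64, -37/16, -9/4, -2, -1, 0 } gives simplest -1195/512
RRRBBRBRBRBRR: Left { -3, -5/2, -19/8, -75/32, -299/128 }, Right { -1195/512, -597/256, -149/64, -37/16, -9/4, -2, -1, 0 } gives simplest -2391/1024
RRRBBRBRBRBRRR: Left { -3, -5/2, -19/8, -75/32, -299/128 }, Right { -2391/1024, -1195/512, -597/256, -149/64, -37/16, -9/4, -2, -1, 0 } gives simplest -4783/2048
RRRBBRBRBRBRRRR: Left { -3, -5/2, -19/8, -75/32, -299/128 }, Right { -4783/2048, -2391/1024, -1195/512, -597/256, -149/64, -37/16, -9/4, -2, -1, 0 } gives simplest -9567/4096

-9567/4096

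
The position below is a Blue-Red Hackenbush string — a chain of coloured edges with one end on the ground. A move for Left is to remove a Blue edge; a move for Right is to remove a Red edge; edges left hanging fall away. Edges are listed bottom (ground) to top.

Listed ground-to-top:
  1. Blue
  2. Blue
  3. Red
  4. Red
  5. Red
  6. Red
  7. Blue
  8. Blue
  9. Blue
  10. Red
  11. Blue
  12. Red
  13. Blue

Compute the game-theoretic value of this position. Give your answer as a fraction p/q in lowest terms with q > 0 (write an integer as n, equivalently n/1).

step 1: add Blue to get B; options L={ 0 } R={ ∅ } -> 1
step 2: add Blue to get BB; options L={ 0; 1 } R={ ∅ } -> 2
step 3: add Red to get BBR; options L={ 0; 1 } R={ 2 } -> 3/2
step 4: add Red to get BBRR; options L={ 0; 1 } R={ 3/2; 2 } -> 5/4
step 5: add Red to get BBRRR; options L={ 0; 1 } R={ 5/4; 3/2; 2 } -> 9/8
step 6: add Red to get BBRRRR; options L={ 0; 1 } R={ 9/8; 5/4; 3/2; 2 } -> 17/16
step 7: add Blue to get BBRRRRB; options L={ 0; 1; 17/16 } R={ 9/8; 5/4; 3/2; 2 } -> 35/32
step 8: add Blue to get BBRRRRBB; options L={ 0; 1; 17/16; 35/32 } R={ 9/8; 5/4; 3/2; 2 } -> 71/64
step 9: add Blue to get BBRRRRBBB; options L={ 0; 1; 17/16; 35/32; 71/64 } R={ 9/8; 5/4; 3/2; 2 } -> 143/128
step 10: add Red to get BBRRRRBBBR; options L={ 0; 1; 17/16; 35/32; 71/64 } R={ 143/128; 9/8; 5/4; 3/2; 2 } -> 285/256
step 11: add Blue to get BBRRRRBBBRB; options L={ 0; 1; 17/16; 35/32; 71/64; 285/256 } R={ 143/128; 9/8; 5/4; 3/2; 2 } -> 571/512
step 12: add Red to get BBRRRRBBBRBR; options L={ 0; 1; 17/16; 35/32; 71/64; 285/256 } R={ 571/512; 143/128; 9/8; 5/4; 3/2; 2 } -> 1141/1024
step 13: add Blue to get BBRRRRBBBRBRB; options L={ 0; 1; 17/16; 35/32; 71/64; 285/256; 1141/1024 } R={ 571/512; 143/128; 9/8; 5/4; 3/2; 2 } -> 2283/2048

2283/2048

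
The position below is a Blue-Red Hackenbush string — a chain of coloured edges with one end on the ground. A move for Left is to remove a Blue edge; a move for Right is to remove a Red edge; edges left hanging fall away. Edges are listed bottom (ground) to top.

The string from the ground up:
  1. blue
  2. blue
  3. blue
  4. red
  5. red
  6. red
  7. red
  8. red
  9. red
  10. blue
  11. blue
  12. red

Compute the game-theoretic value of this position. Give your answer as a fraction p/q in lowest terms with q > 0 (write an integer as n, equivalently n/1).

1037/512

Recurse on prefixes of the 12-edge string blue blue blue red red red red red red blue blue red:
G_1 [b]  L=[0]  R=[(no moves)]  — 1
G_2 [bb]  L=[0; 1]  R=[(no moves)]  — 2
G_3 [bbb]  L=[0; 1; 2]  R=[(no moves)]  — 3
G_4 [bbbr]  L=[0; 1; 2]  R=[3]  — 5/2
G_5 [bbbrr]  L=[0; 1; 2]  R=[5/2; 3]  — 9/4
G_6 [bbbrrr]  L=[0; 1; 2]  R=[9/4; 5/2; 3]  — 17/8
G_7 [bbbrrrr]  L=[0; 1; 2]  R=[17/8; 9/4; 5/2; 3]  — 33/16
G_8 [bbbrrrrr]  L=[0; 1; 2]  R=[33/16; 17/8; 9/4; 5/2; 3]  — 65/32
G_9 [bbbrrrrrr]  L=[0; 1; 2]  R=[65/32; 33/16; 17/8; 9/4; 5/2; 3]  — 129/64
G_10 [bbbrrrrrrb]  L=[0; 1; 2; 129/64]  R=[65/32; 33/16; 17/8; 9/4; 5/2; 3]  — 259/128
G_11 [bbbrrrrrrbb]  L=[0; 1; 2; 129/64; 259/128]  R=[65/32; 33/16; 17/8; 9/4; 5/2; 3]  — 519/256
G_12 [bbbrrrrrrbbr]  L=[0; 1; 2; 129/64; 259/128]  R=[519/256; 65/32; 33/16; 17/8; 9/4; 5/2; 3]  — 1037/512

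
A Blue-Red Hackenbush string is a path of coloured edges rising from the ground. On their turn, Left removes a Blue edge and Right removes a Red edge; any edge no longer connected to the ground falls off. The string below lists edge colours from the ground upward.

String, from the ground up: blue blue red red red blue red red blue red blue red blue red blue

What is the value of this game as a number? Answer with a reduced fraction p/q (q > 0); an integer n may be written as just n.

v_1 [b]  L=[0]  R=[(no moves)]  ⇒ 1
v_2 [bb]  L=[0 1]  R=[(no moves)]  ⇒ 2
v_3 [bbr]  L=[0 1]  R=[2]  ⇒ 3/2
v_4 [bbrr]  L=[0 1]  R=[3/2 2]  ⇒ 5/4
v_5 [bbrrr]  L=[0 1]  R=[5/4 3/2 2]  ⇒ 9/8
v_6 [bbrrrb]  L=[0 1 9/8]  R=[5/4 3/2 2]  ⇒ 19/16
v_7 [bbrrrbr]  L=[0 1 9/8]  R=[19/16 5/4 3/2 2]  ⇒ 37/32
v_8 [bbrrrbrr]  L=[0 1 9/8]  R=[37/32 19/16 5/4 3/2 2]  ⇒ 73/64
v_9 [bbrrrbrrb]  L=[0 1 9/8 73/64]  R=[37/32 19/16 5/4 3/2 2]  ⇒ 147/128
v_10 [bbrrrbrrbr]  L=[0 1 9/8 73/64]  R=[147/128 37/32 19/16 5/4 3/2 2]  ⇒ 293/256
v_11 [bbrrrbrrbrb]  L=[0 1 9/8 73/64 293/256]  R=[147/128 37/32 19/16 5/4 3/2 2]  ⇒ 587/512
v_12 [bbrrrbrrbrbr]  L=[0 1 9/8 73/64 293/256]  R=[587/512 147/128 37/32 19/16 5/4 3/2 2]  ⇒ 1173/1024
v_13 [bbrrrbrrbrbrb]  L=[0 1 9/8 73/64 293/256 1173/1024]  R=[587/512 147/128 37/32 19/16 5/4 3/2 2]  ⇒ 2347/2048
v_14 [bbrrrbrrbrbrbr]  L=[0 1 9/8 73/64 293/256 1173/1024]  R=[2347/2048 587/512 147/128 37/32 19/16 5/4 3/2 2]  ⇒ 4693/4096
v_15 [bbrrrbrrbrbrbrb]  L=[0 1 9/8 73/64 293/256 1173/1024 4693/4096]  R=[2347/2048 587/512 147/128 37/32 19/16 5/4 3/2 2]  ⇒ 9387/8192

9387/8192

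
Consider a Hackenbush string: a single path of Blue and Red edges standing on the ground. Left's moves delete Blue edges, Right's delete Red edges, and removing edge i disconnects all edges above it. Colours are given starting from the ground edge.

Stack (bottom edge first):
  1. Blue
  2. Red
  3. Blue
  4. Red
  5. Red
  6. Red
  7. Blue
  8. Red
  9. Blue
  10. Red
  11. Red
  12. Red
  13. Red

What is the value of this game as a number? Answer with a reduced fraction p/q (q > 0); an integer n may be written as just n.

1 of 13 · B · max L 0 · min R +∞ = 1
2 of 13 · BR · max L 0 · min R 1 = 1/2
3 of 13 · BRB · max L 1/2 · min R 1 = 3/4
4 of 13 · BRBR · max L 1/2 · min R 3/4 = 5/8
5 of 13 · BRBRR · max L 1/2 · min R 5/8 = 9/16
6 of 13 · BRBRRR · max L 1/2 · min R 9/16 = 17/32
7 of 13 · BRBRRRB · max L 17/32 · min R 9/16 = 35/64
8 of 13 · BRBRRRBR · max L 17/32 · min R 35/64 = 69/128
9 of 13 · BRBRRRBRB · max L 69/128 · min R 35/64 = 139/256
10 of 13 · BRBRRRBRBR · max L 69/128 · min R 139/256 = 277/512
11 of 13 · BRBRRRBRBRR · max L 69/128 · min R 277/512 = 553/1024
12 of 13 · BRBRRRBRBRRR · max L 69/128 · min R 553/1024 = 1105/2048
13 of 13 · BRBRRRBRBRRRR · max L 69/128 · min R 1105/2048 = 2209/4096

2209/4096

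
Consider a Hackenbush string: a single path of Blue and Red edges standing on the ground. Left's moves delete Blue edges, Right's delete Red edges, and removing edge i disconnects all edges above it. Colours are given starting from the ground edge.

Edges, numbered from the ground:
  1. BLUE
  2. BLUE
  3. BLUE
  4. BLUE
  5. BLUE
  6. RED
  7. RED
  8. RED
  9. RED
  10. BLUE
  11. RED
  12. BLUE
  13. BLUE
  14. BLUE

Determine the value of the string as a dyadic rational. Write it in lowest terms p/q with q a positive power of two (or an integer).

2095/512

B: Left { 0 }, Right { ∅ } = simplest 1
BB: Left { 0 1 }, Right { ∅ } = simplest 2
BBB: Left { 0 1 2 }, Right { ∅ } = simplest 3
BBBB: Left { 0 1 2 3 }, Right { ∅ } = simplest 4
BBBBB: Left { 0 1 2 3 4 }, Right { ∅ } = simplest 5
BBBBBR: Left { 0 1 2 3 4 }, Right { 5 } = simplest 9/2
BBBBBRR: Left { 0 1 2 3 4 }, Right { 9/2 5 } = simplest 17/4
BBBBBRRR: Left { 0 1 2 3 4 }, Right { 17/4 9/2 5 } = simplest 33/8
BBBBBRRRR: Left { 0 1 2 3 4 }, Right { 33/8 17/4 9/2 5 } = simplest 65/16
BBBBBRRRRB: Left { 0 1 2 3 4 65/16 }, Right { 33/8 17/4 9/2 5 } = simplest 131/32
BBBBBRRRRBR: Left { 0 1 2 3 4 65/16 }, Right { 131/32 33/8 17/4 9/2 5 } = simplest 261/64
BBBBBRRRRBRB: Left { 0 1 2 3 4 65/16 261/64 }, Right { 131/32 33/8 17/4 9/2 5 } = simplest 523/128
BBBBBRRRRBRBB: Left { 0 1 2 3 4 65/16 261/64 523/128 }, Right { 131/32 33/8 17/4 9/2 5 } = simplest 1047/256
BBBBBRRRRBRBBB: Left { 0 1 2 3 4 65/16 261/64 523/128 1047/256 }, Right { 131/32 33/8 17/4 9/2 5 } = simplest 2095/512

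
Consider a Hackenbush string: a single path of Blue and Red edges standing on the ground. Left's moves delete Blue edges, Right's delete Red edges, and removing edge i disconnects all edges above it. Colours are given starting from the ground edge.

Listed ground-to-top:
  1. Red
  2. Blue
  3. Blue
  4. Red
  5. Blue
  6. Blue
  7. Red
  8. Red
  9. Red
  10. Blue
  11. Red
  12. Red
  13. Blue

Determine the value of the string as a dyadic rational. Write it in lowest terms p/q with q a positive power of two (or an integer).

-1261/4096

edge 1 of 13 (Red): { (no moves) | 0 } ⇒ -1
edge 2 of 13 (Blue): { -1 | 0 } ⇒ -1/2
edge 3 of 13 (Blue): { -1,-1/2 | 0 } ⇒ -1/4
edge 4 of 13 (Red): { -1,-1/2 | -1/4,0 } ⇒ -3/8
edge 5 of 13 (Blue): { -1,-1/2,-3/8 | -1/4,0 } ⇒ -5/16
edge 6 of 13 (Blue): { -1,-1/2,-3/8,-5/16 | -1/4,0 } ⇒ -9/32
edge 7 of 13 (Red): { -1,-1/2,-3/8,-5/16 | -9/32,-1/4,0 } ⇒ -19/64
edge 8 of 13 (Red): { -1,-1/2,-3/8,-5/16 | -19/64,-9/32,-1/4,0 } ⇒ -39/128
edge 9 of 13 (Red): { -1,-1/2,-3/8,-5/16 | -39/128,-19/64,-9/32,-1/4,0 } ⇒ -79/256
edge 10 of 13 (Blue): { -1,-1/2,-3/8,-5/16,-79/256 | -39/128,-19/64,-9/32,-1/4,0 } ⇒ -157/512
edge 11 of 13 (Red): { -1,-1/2,-3/8,-5/16,-79/256 | -157/512,-39/128,-19/64,-9/32,-1/4,0 } ⇒ -315/1024
edge 12 of 13 (Red): { -1,-1/2,-3/8,-5/16,-79/256 | -315/1024,-157/512,-39/128,-19/64,-9/32,-1/4,0 } ⇒ -631/2048
edge 13 of 13 (Blue): { -1,-1/2,-3/8,-5/16,-79/256,-631/2048 | -315/1024,-157/512,-39/128,-19/64,-9/32,-1/4,0 } ⇒ -1261/4096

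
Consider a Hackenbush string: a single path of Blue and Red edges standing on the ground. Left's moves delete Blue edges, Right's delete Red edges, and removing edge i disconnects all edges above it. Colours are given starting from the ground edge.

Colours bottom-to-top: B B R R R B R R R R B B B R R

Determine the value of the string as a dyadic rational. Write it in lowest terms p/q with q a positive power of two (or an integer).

Recurse on prefixes of the 15-edge string B B R R R B R R R R B B B R R:
v_1 [B]  L=[0]  R=[—]  — 1
v_2 [BB]  L=[0 1]  R=[—]  — 2
v_3 [BBR]  L=[0 1]  R=[2]  — 3/2
v_4 [BBRR]  L=[0 1]  R=[3/2 2]  — 5/4
v_5 [BBRRR]  L=[0 1]  R=[5/4 3/2 2]  — 9/8
v_6 [BBRRRB]  L=[0 1 9/8]  R=[5/4 3/2 2]  — 19/16
v_7 [BBRRRBR]  L=[0 1 9/8]  R=[19/16 5/4 3/2 2]  — 37/32
v_8 [BBRRRBRR]  L=[0 1 9/8]  R=[37/32 19/16 5/4 3/2 2]  — 73/64
v_9 [BBRRRBRRR]  L=[0 1 9/8]  R=[73/64 37/32 19/16 5/4 3/2 2]  — 145/128
v_10 [BBRRRBRRRR]  L=[0 1 9/8]  R=[145/128 73/64 37/32 19/16 5/4 3/2 2]  — 289/256
v_11 [BBRRRBRRRRB]  L=[0 1 9/8 289/256]  R=[145/128 73/64 37/32 19/16 5/4 3/2 2]  — 579/512
v_12 [BBRRRBRRRRBB]  L=[0 1 9/8 289/256 579/512]  R=[145/128 73/64 37/32 19/16 5/4 3/2 2]  — 1159/1024
v_13 [BBRRRBRRRRBBB]  L=[0 1 9/8 289/256 579/512 1159/1024]  R=[145/128 73/64 37/32 19/16 5/4 3/2 2]  — 2319/2048
v_14 [BBRRRBRRRRBBBR]  L=[0 1 9/8 289/256 579/512 1159/1024]  R=[2319/2048 145/128 73/64 37/32 19/16 5/4 3/2 2]  — 4637/4096
v_15 [BBRRRBRRRRBBBRR]  L=[0 1 9/8 289/256 579/512 1159/1024]  R=[4637/4096 2319/2048 145/128 73/64 37/32 19/16 5/4 3/2 2]  — 9273/8192

9273/8192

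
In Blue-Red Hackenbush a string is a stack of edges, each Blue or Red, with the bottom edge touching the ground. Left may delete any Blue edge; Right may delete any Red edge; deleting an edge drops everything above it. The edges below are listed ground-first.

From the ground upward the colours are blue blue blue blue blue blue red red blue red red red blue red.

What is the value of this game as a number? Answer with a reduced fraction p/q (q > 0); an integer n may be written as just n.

G_1 [b]  L=[0]  R=[—]  → 1
G_2 [bb]  L=[0 1]  R=[—]  → 2
G_3 [bbb]  L=[0 1 2]  R=[—]  → 3
G_4 [bbbb]  L=[0 1 2 3]  R=[—]  → 4
G_5 [bbbbb]  L=[0 1 2 3 4]  R=[—]  → 5
G_6 [bbbbbb]  L=[0 1 2 3 4 5]  R=[—]  → 6
G_7 [bbbbbbr]  L=[0 1 2 3 4 5]  R=[6]  → 11/2
G_8 [bbbbbbrr]  L=[0 1 2 3 4 5]  R=[11/2 6]  → 21/4
G_9 [bbbbbbrrb]  L=[0 1 2 3 4 5 21/4]  R=[11/2 6]  → 43/8
G_10 [bbbbbbrrbr]  L=[0 1 2 3 4 5 21/4]  R=[43/8 11/2 6]  → 85/16
G_11 [bbbbbbrrbrr]  L=[0 1 2 3 4 5 21/4]  R=[85/16 43/8 11/2 6]  → 169/32
G_12 [bbbbbbrrbrrr]  L=[0 1 2 3 4 5 21/4]  R=[169/32 85/16 43/8 11/2 6]  → 337/64
G_13 [bbbbbbrrbrrrb]  L=[0 1 2 3 4 5 21/4 337/64]  R=[169/32 85/16 43/8 11/2 6]  → 675/128
G_14 [bbbbbbrrbrrrbr]  L=[0 1 2 3 4 5 21/4 337/64]  R=[675/128 169/32 85/16 43/8 11/2 6]  → 1349/256

1349/256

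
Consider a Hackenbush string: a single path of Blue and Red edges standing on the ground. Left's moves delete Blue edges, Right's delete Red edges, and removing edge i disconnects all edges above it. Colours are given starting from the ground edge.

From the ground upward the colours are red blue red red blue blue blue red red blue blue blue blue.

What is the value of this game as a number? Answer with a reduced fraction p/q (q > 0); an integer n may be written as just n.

1 of 13 · r · max L −∞ · min R 0 => -1
2 of 13 · rb · max L -1 · min R 0 => -1/2
3 of 13 · rbr · max L -1 · min R -1/2 => -3/4
4 of 13 · rbrr · max L -1 · min R -3/4 => -7/8
5 of 13 · rbrrb · max L -7/8 · min R -3/4 => -13/16
6 of 13 · rbrrbb · max L -13/16 · min R -3/4 => -25/32
7 of 13 · rbrrbbb · max L -25/32 · min R -3/4 => -49/64
8 of 13 · rbrrbbbr · max L -25/32 · min R -49/64 => -99/128
9 of 13 · rbrrbbbrr · max L -25/32 · min R -99/128 => -199/256
10 of 13 · rbrrbbbrrb · max L -199/256 · min R -99/128 => -397/512
11 of 13 · rbrrbbbrrbb · max L -397/512 · min R -99/128 => -793/1024
12 of 13 · rbrrbbbrrbbb · max L -793/1024 · min R -99/128 => -1585/2048
13 of 13 · rbrrbbbrrbbbb · max L -1585/2048 · min R -99/128 => -3169/4096

-3169/4096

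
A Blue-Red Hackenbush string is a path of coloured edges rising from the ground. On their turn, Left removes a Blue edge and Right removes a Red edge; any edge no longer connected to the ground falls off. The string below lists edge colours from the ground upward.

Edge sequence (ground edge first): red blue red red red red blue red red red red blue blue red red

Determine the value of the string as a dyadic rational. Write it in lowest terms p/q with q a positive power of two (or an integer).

-15847/16384

Recurse on prefixes of the 15-edge string red blue red red red red blue red red red red blue blue red red:
edge 1 of 15 (red): { · | 0 } ⇒ -1
edge 2 of 15 (blue): { -1 | 0 } ⇒ -1/2
edge 3 of 15 (red): { -1 | -1/2,0 } ⇒ -3/4
edge 4 of 15 (red): { -1 | -3/4,-1/2,0 } ⇒ -7/8
edge 5 of 15 (red): { -1 | -7/8,-3/4,-1/2,0 } ⇒ -15/16
edge 6 of 15 (red): { -1 | -15/16,-7/8,-3/4,-1/2,0 } ⇒ -31/32
edge 7 of 15 (blue): { -1,-31/32 | -15/16,-7/8,-3/4,-1/2,0 } ⇒ -61/64
edge 8 of 15 (red): { -1,-31/32 | -61/64,-15/16,-7/8,-3/4,-1/2,0 } ⇒ -123/128
edge 9 of 15 (red): { -1,-31/32 | -123/128,-61/64,-15/16,-7/8,-3/4,-1/2,0 } ⇒ -247/256
edge 10 of 15 (red): { -1,-31/32 | -247/256,-123/128,-61/64,-15/16,-7/8,-3/4,-1/2,0 } ⇒ -495/512
edge 11 of 15 (red): { -1,-31/32 | -495/512,-247/256,-123/128,-61/64,-15/16,-7/8,-3/4,-1/2,0 } ⇒ -991/1024
edge 12 of 15 (blue): { -1,-31/32,-991/1024 | -495/512,-247/256,-123/128,-61/64,-15/16,-7/8,-3/4,-1/2,0 } ⇒ -1981/2048
edge 13 of 15 (blue): { -1,-31/32,-991/1024,-1981/2048 | -495/512,-247/256,-123/128,-61/64,-15/16,-7/8,-3/4,-1/2,0 } ⇒ -3961/4096
edge 14 of 15 (red): { -1,-31/32,-991/1024,-1981/2048 | -3961/4096,-495/512,-247/256,-123/128,-61/64,-15/16,-7/8,-3/4,-1/2,0 } ⇒ -7923/8192
edge 15 of 15 (red): { -1,-31/32,-991/1024,-1981/2048 | -7923/8192,-3961/4096,-495/512,-247/256,-123/128,-61/64,-15/16,-7/8,-3/4,-1/2,0 } ⇒ -15847/16384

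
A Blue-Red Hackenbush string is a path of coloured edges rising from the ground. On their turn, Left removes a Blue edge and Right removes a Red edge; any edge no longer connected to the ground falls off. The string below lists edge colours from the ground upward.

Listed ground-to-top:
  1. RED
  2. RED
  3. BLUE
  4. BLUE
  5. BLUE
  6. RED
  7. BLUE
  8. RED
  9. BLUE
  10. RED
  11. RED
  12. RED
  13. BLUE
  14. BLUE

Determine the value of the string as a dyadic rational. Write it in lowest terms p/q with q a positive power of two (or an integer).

-4793/4096

Build v(s[:k]) for k = 1..14, string s = RED RED BLUE BLUE BLUE RED BLUE RED BLUE RED RED RED BLUE BLUE.
v(R) = { · | 0 } gives -1
v(RR) = { · | -1,0 } gives -2
v(RRB) = { -2 | -1,0 } gives -3/2
v(RRBB) = { -2,-3/2 | -1,0 } gives -5/4
v(RRBBB) = { -2,-3/2,-5/4 | -1,0 } gives -9/8
v(RRBBBR) = { -2,-3/2,-5/4 | -9/8,-1,0 } gives -19/16
v(RRBBBRB) = { -2,-3/2,-5/4,-19/16 | -9/8,-1,0 } gives -37/32
v(RRBBBRBR) = { -2,-3/2,-5/4,-19/16 | -37/32,-9/8,-1,0 } gives -75/64
v(RRBBBRBRB) = { -2,-3/2,-5/4,-19/16,-75/64 | -37/32,-9/8,-1,0 } gives -149/128
v(RRBBBRBRBR) = { -2,-3/2,-5/4,-19/16,-75/64 | -149/128,-37/32,-9/8,-1,0 } gives -299/256
v(RRBBBRBRBRR) = { -2,-3/2,-5/4,-19/16,-75/64 | -299/256,-149/128,-37/32,-9/8,-1,0 } gives -599/512
v(RRBBBRBRBRRR) = { -2,-3/2,-5/4,-19/16,-75/64 | -599/512,-299/256,-149/128,-37/32,-9/8,-1,0 } gives -1199/1024
v(RRBBBRBRBRRRB) = { -2,-3/2,-5/4,-19/16,-75/64,-1199/1024 | -599/512,-299/256,-149/128,-37/32,-9/8,-1,0 } gives -2397/2048
v(RRBBBRBRBRRRBB) = { -2,-3/2,-5/4,-19/16,-75/64,-1199/1024,-2397/2048 | -599/512,-299/256,-149/128,-37/32,-9/8,-1,0 } gives -4793/4096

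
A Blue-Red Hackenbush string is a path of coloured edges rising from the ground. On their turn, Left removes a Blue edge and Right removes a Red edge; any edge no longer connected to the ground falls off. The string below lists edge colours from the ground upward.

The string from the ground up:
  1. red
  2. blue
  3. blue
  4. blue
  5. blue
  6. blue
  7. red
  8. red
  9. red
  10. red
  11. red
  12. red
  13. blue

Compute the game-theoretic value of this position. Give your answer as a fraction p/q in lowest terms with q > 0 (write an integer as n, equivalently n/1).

Recurse on prefixes of the 13-edge string red blue blue blue blue blue red red red red red red blue:
step 1: add red to get r; options L={  } R={ 0 } gives -1
step 2: add blue to get rb; options L={ -1 } R={ 0 } gives -1/2
step 3: add blue to get rbb; options L={ -1, -1/2 } R={ 0 } gives -1/4
step 4: add blue to get rbbb; options L={ -1, -1/2, -1/4 } R={ 0 } gives -1/8
step 5: add blue to get rbbbb; options L={ -1, -1/2, -1/4, -1/8 } R={ 0 } gives -1/16
step 6: add blue to get rbbbbb; options L={ -1, -1/2, -1/4, -1/8, -1/16 } R={ 0 } gives -1/32
step 7: add red to get rbbbbbr; options L={ -1, -1/2, -1/4, -1/8, -1/16 } R={ -1/32, 0 } gives -3/64
step 8: add red to get rbbbbbrr; options L={ -1, -1/2, -1/4, -1/8, -1/16 } R={ -3/64, -1/32, 0 } gives -7/128
step 9: add red to get rbbbbbrrr; options L={ -1, -1/2, -1/4, -1/8, -1/16 } R={ -7/128, -3/64, -1/32, 0 } gives -15/256
step 10: add red to get rbbbbbrrrr; options L={ -1, -1/2, -1/4, -1/8, -1/16 } R={ -15/256, -7/128, -3/64, -1/32, 0 } gives -31/512
step 11: add red to get rbbbbbrrrrr; options L={ -1, -1/2, -1/4, -1/8, -1/16 } R={ -31/512, -15/256, -7/128, -3/64, -1/32, 0 } gives -63/1024
step 12: add red to get rbbbbbrrrrrr; options L={ -1, -1/2, -1/4, -1/8, -1/16 } R={ -63/1024, -31/512, -15/256, -7/128, -3/64, -1/32, 0 } gives -127/2048
step 13: add blue to get rbbbbbrrrrrrb; options L={ -1, -1/2, -1/4, -1/8, -1/16, -127/2048 } R={ -63/1024, -31/512, -15/256, -7/128, -3/64, -1/32, 0 } gives -253/4096

-253/4096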